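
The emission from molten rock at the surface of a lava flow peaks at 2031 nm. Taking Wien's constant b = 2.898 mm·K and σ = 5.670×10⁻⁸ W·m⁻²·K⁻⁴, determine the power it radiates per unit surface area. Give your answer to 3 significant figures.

Wien's law: T = b/λ_max = 2.898×10⁻³/2.031×10⁻⁶ = 1426.88 K.
Then I = σT⁴ = 5.670×10⁻⁸×(1426.88)⁴ = 2.35×10⁵ W/m².

I ≈ 2.35×10⁵ W/m²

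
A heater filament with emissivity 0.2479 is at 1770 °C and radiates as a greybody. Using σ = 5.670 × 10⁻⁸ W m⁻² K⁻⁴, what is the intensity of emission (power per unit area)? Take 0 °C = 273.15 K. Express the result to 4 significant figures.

I ≈ 2.449×10⁵ W/m²

T = 1770 °C + 273.15 = 2043.15 K.
Stefan–Boltzmann: I = εσT⁴ = 0.2479 × 5.670×10⁻⁸ × (2043.15)⁴ = 2.449×10⁵ W/m².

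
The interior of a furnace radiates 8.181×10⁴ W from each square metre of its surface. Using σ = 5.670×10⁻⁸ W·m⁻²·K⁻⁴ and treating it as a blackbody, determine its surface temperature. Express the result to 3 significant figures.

T ≈ 1.10×10³ K

I = σT⁴, so T = (I/σ)^(1/4) = (8.181×10⁴/(5.670×10⁻⁸))^(1/4) = 1.10×10³ K.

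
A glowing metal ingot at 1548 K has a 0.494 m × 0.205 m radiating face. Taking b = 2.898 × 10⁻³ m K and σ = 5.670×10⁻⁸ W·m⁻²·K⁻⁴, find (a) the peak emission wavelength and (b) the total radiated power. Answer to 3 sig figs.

λ_max ≈ 1.87 μm; P ≈ 3.30×10⁴ W

(a) λ_max = b/T = 2.898×10⁻³/1548 = 1.872×10⁻⁶ m = 1.87 μm.
Area A = 0.494 × 0.205 = 0.10127 m².
(b) P = σAT⁴ = 5.670×10⁻⁸×0.10127×(1548)⁴ = 3.30×10⁴ W.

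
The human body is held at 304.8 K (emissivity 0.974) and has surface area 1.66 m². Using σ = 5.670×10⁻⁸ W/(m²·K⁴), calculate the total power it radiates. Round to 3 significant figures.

P ≈ 791 W

Area A = 1.66 m².
P = εσAT⁴ = 0.974 × 5.670×10⁻⁸ × 1.66 × (304.8)⁴ = 791 W.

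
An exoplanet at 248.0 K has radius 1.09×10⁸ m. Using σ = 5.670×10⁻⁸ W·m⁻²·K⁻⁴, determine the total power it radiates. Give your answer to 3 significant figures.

Surface area A = 4πR² = 4π(1.09×10⁸ m)² = 1.49301×10¹⁷ m².
P = σAT⁴ = 5.670×10⁻⁸ × 1.49301×10¹⁷ × (248.0)⁴ = 3.20×10¹⁹ W.

P ≈ 3.20×10¹⁹ W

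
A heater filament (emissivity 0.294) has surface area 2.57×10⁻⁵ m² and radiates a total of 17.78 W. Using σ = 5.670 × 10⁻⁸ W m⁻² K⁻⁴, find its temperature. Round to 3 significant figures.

Area A = 2.57×10⁻⁵ m².
P = εσAT⁴ ⇒ T = (P/(εσA))^(1/4) = (17.78/(0.294×5.670×10⁻⁸×2.57×10⁻⁵))^(1/4) = 2.54×10³ K.

T ≈ 2.54×10³ K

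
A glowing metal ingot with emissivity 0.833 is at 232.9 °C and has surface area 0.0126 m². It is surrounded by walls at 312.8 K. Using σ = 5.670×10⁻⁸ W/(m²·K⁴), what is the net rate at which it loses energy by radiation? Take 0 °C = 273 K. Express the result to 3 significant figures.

Net loss ≈ 33.3 W

T = 232.9 °C + 273 = 505.9 K.
Area A = 0.0126 m².
Net radiated power P_net = εσA(T⁴ − T₀⁴) = 0.833×5.670×10⁻⁸×0.0126×(505.9⁴ − 312.8⁴).
T⁴ − T₀⁴ = 6.55026×10¹⁰ − 9.57342×10⁹ = 5.59292×10¹⁰ K⁴, so P_net = 33.3 W.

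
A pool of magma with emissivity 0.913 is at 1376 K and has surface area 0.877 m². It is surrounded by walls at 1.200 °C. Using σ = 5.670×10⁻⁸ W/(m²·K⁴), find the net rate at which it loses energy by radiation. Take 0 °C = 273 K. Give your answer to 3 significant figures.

Net loss ≈ 1.62×10⁵ W

Surroundings: T = 1.200 °C + 273 = 274.200 K.
Area A = 0.877 m².
Net radiated power P_net = εσA(T⁴ − T₀⁴) = 0.913×5.670×10⁻⁸×0.877×(1376⁴ − 274.200⁴).
T⁴ − T₀⁴ = 3.58487×10¹² − 5.65288×10⁹ = 3.57922×10¹² K⁴, so P_net = 1.62×10⁵ W.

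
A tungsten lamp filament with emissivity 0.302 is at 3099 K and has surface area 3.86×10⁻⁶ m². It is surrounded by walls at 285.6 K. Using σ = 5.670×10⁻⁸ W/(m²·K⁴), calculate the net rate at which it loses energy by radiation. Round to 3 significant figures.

Area A = 3.86×10⁻⁶ m².
Net radiated power P_net = εσA(T⁴ − T₀⁴) = 0.302×5.670×10⁻⁸×3.86×10⁻⁶×(3099⁴ − 285.6⁴).
T⁴ − T₀⁴ = 9.22330×10¹³ − 6.65323×10⁹ = 9.22263×10¹³ K⁴, so P_net = 6.10 W.

Net loss ≈ 6.10 W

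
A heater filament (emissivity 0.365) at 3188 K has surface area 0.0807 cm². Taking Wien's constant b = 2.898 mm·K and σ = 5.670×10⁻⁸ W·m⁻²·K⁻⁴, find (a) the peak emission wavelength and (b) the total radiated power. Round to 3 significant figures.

(a) λ_max = b/T = 2.898×10⁻³/3188 = 9.090×10⁻⁷ m = 0.909 μm.
Area A = 0.0807 cm² = 8.07×10⁻⁶ m².
(b) P = εσAT⁴ = 0.365×5.670×10⁻⁸×8.07×10⁻⁶×(3188)⁴ = 17.3 W.

λ_max ≈ 0.909 μm; P ≈ 17.3 W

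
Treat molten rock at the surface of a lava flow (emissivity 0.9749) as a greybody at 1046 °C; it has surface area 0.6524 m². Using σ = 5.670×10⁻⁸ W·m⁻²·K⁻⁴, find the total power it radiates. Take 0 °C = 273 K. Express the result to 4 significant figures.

T = 1046 °C + 273 = 1319 K.
Area A = 0.6524 m².
P = εσAT⁴ = 0.9749 × 5.670×10⁻⁸ × 0.6524 × (1319)⁴ = 1.092×10⁵ W.

P ≈ 1.092×10⁵ W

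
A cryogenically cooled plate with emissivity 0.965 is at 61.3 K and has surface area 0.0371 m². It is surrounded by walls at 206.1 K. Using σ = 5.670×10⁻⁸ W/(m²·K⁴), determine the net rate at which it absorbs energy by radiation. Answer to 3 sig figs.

Area A = 0.0371 m².
Net radiated power P_net = εσA(T⁴ − T₀⁴) = 0.965×5.670×10⁻⁸×0.0371×(61.3⁴ − 206.1⁴).
T⁴ − T₀⁴ = 1.41202×10⁷ − 1.80431×10⁹ = -1.79019×10⁹ K⁴, so P_net = -3.63 W — negative, meaning a net gain of 3.63 W.

Net gain ≈ 3.63 W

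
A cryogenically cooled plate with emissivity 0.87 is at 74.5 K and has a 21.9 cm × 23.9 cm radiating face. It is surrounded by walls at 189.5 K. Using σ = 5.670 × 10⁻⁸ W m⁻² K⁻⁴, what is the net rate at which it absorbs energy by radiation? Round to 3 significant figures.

Area A = 0.219 × 0.239 = 0.052341 m².
Net radiated power P_net = εσA(T⁴ − T₀⁴) = 0.87×5.670×10⁻⁸×0.052341×(74.5⁴ − 189.5⁴).
T⁴ − T₀⁴ = 3.08053×10⁷ − 1.28955×10⁹ = -1.25874×10⁹ K⁴, so P_net = -3.25 W — negative, meaning a net gain of 3.25 W.

Net gain ≈ 3.25 W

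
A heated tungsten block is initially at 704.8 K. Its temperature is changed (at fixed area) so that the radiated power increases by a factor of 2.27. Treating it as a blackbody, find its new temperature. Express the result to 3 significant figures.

T₂ ≈ 865 K

P ∝ T⁴, so T₂/T₁ = (P₂/P₁)^(1/4) = (2.27)^(1/4) = 1.22746.
T₂ = 704.8 × 1.22746 = 865 K.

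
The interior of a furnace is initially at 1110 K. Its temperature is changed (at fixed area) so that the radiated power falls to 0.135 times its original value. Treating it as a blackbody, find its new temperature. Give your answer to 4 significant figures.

T₂ ≈ 672.8 K

P ∝ T⁴, so T₂/T₁ = (P₂/P₁)^(1/4) = (0.135)^(1/4) = 0.606155.
T₂ = 1110 × 0.606155 = 672.8 K.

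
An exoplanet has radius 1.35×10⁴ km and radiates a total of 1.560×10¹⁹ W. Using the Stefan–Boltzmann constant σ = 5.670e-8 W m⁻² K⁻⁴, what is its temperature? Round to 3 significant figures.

Surface area A = 4πR² = 4π(1.35×10⁷ m)² = 2.29022×10¹⁵ m².
P = σAT⁴ ⇒ T = (P/(σA))^(1/4) = (1.560×10¹⁹/(5.670×10⁻⁸×2.29022×10¹⁵))^(1/4) = 589 K.

T ≈ 589 K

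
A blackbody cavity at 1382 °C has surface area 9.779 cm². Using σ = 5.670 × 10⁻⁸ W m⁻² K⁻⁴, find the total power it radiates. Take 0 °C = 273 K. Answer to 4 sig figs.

P ≈ 416.0 W

T = 1382 °C + 273 = 1655 K.
Area A = 9.779 cm² = 9.779×10⁻⁴ m².
P = σAT⁴ = 5.670×10⁻⁸ × 9.779×10⁻⁴ × (1655)⁴ = 416.0 W.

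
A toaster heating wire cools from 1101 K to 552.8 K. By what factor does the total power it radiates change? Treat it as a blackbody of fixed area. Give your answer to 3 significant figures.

P₂/P₁ ≈ 0.0636

P ∝ T⁴, so P₂/P₁ = (T₂/T₁)⁴ = (552.8/1101)⁴ = (0.502089)⁴ = 0.0636.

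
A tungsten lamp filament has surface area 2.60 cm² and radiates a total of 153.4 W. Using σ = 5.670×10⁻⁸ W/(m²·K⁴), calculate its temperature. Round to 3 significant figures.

T ≈ 1.80×10³ K

Area A = 2.60 cm² = 2.60×10⁻⁴ m².
P = σAT⁴ ⇒ T = (P/(σA))^(1/4) = (153.4/(5.670×10⁻⁸×2.60×10⁻⁴))^(1/4) = 1.80×10³ K.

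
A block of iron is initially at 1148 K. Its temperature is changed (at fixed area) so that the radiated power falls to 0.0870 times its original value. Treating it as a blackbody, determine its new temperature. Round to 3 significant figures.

T₂ ≈ 623 K

P ∝ T⁴, so T₂/T₁ = (P₂/P₁)^(1/4) = (0.0870)^(1/4) = 0.543100.
T₂ = 1148 × 0.543100 = 623 K.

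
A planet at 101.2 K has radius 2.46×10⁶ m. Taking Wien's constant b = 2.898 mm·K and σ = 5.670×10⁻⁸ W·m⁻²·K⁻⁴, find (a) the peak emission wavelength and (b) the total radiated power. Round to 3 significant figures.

(a) λ_max = b/T = 2.898×10⁻³/101.2 = 2.864×10⁻⁵ m = 28.6 μm.
Surface area A = 4πR² = 4π(2.46×10⁶ m)² = 7.60466×10¹³ m².
(b) P = σAT⁴ = 5.670×10⁻⁸×7.60466×10¹³×(101.2)⁴ = 4.52×10¹⁴ W.

λ_max ≈ 28.6 μm; P ≈ 4.52×10¹⁴ W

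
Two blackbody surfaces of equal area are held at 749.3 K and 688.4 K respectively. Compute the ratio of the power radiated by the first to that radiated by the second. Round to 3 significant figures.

With equal areas, P₁/P₂ = (T₁/T₂)⁴ = (749.3/688.4)⁴ = 1.40.

P₁/P₂ ≈ 1.40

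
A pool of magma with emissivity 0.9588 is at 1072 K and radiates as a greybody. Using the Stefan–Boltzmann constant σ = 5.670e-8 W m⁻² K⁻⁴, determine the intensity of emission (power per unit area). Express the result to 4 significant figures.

I ≈ 7.179×10⁴ W/m²

Stefan–Boltzmann: I = εσT⁴ = 0.9588 × 5.670×10⁻⁸ × (1072)⁴ = 7.179×10⁴ W/m².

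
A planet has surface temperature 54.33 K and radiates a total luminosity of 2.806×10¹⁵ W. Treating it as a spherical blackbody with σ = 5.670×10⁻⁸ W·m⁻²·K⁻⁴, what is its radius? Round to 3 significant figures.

R ≈ 2.13×10⁷ m

L = 4πR²σT⁴ ⇒ R = √(L/(4πσT⁴)).
σT⁴ = 0.494017 W/m², so R = √(2.806×10¹⁵/(4π×0.494017)) = 2.13×10⁷ m.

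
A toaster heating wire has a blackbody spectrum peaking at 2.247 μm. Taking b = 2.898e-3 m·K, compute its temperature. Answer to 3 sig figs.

T ≈ 1.29×10³ K

Wien's law gives T = b/λ_max = (2.898×10⁻³ m·K)/(2.247×10⁻⁶ m) = 1.29×10³ K.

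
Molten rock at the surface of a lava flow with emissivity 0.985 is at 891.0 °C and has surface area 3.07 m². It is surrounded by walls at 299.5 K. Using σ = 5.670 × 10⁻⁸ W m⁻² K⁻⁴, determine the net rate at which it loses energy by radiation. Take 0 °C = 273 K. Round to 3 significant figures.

T = 891.0 °C + 273 = 1164.0 K.
Area A = 3.07 m².
Net radiated power P_net = εσA(T⁴ − T₀⁴) = 0.985×5.670×10⁻⁸×3.07×(1164.0⁴ − 299.5⁴).
T⁴ − T₀⁴ = 1.83574×10¹² − 8.04613×10⁹ = 1.82769×10¹² K⁴, so P_net = 3.13×10⁵ W.

Net loss ≈ 3.13×10⁵ W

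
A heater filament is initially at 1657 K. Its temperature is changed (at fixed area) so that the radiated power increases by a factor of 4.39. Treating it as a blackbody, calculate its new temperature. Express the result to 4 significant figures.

P ∝ T⁴, so T₂/T₁ = (P₂/P₁)^(1/4) = (4.39)^(1/4) = 1.44749.
T₂ = 1657 × 1.44749 = 2398 K.

T₂ ≈ 2398 K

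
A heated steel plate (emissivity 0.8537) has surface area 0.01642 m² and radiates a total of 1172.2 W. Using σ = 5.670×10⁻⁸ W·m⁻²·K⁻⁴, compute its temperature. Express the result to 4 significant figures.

Area A = 0.01642 m².
P = εσAT⁴ ⇒ T = (P/(εσA))^(1/4) = (1172.2/(0.8537×5.670×10⁻⁸×0.01642))^(1/4) = 1102 K.

T ≈ 1102 K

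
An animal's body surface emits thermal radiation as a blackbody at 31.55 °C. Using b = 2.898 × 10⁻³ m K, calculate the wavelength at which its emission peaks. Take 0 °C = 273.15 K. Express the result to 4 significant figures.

T = 31.55 °C + 273.15 = 304.70 K.
Wien's displacement law: λ_max = b/T = (2.898×10⁻³ m·K)/(304.70 K) = 9.5110×10⁻⁶ m.
That is 9.511 μm, in the infrared range.

λ_max ≈ 9.511 μm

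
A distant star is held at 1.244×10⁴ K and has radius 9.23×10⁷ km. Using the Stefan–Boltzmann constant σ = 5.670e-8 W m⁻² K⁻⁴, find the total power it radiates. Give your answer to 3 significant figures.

P ≈ 1.45×10³² W

Surface area A = 4πR² = 4π(9.23×10¹⁰ m)² = 1.07057×10²³ m².
P = σAT⁴ = 5.670×10⁻⁸ × 1.07057×10²³ × (1.244×10⁴)⁴ = 1.45×10³² W.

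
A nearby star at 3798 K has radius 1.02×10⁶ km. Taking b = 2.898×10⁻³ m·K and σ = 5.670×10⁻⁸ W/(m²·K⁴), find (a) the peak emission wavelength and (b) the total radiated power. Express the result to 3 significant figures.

λ_max ≈ 763 nm; P ≈ 1.54×10²⁶ W

(a) λ_max = b/T = 2.898×10⁻³/3798 = 7.630×10⁻⁷ m = 763 nm.
Surface area A = 4πR² = 4π(1.02×10⁹ m)² = 1.30741×10¹⁹ m².
(b) P = σAT⁴ = 5.670×10⁻⁸×1.30741×10¹⁹×(3798)⁴ = 1.54×10²⁶ W.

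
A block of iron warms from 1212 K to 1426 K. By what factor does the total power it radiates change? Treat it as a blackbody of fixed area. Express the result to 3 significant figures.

P₂/P₁ ≈ 1.92

P ∝ T⁴, so P₂/P₁ = (T₂/T₁)⁴ = (1426/1212)⁴ = (1.17657)⁴ = 1.92.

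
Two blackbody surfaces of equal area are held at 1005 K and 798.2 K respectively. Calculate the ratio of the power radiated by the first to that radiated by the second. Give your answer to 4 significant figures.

P₁/P₂ ≈ 2.513

With equal areas, P₁/P₂ = (T₁/T₂)⁴ = (1005/798.2)⁴ = 2.513.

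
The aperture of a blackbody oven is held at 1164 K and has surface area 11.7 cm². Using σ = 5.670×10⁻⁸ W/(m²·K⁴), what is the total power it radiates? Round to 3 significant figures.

P ≈ 122 W

Area A = 11.7 cm² = 1.17×10⁻³ m².
P = σAT⁴ = 5.670×10⁻⁸ × 1.17×10⁻³ × (1164)⁴ = 122 W.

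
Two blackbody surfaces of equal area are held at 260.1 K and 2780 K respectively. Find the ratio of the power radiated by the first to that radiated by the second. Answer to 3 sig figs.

P₁/P₂ ≈ 7.66×10⁻⁵

With equal areas, P₁/P₂ = (T₁/T₂)⁴ = (260.1/2780)⁴ = 7.66×10⁻⁵.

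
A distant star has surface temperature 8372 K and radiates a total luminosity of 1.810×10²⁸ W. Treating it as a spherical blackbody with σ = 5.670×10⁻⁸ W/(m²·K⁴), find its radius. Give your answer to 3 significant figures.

L = 4πR²σT⁴ ⇒ R = √(L/(4πσT⁴)).
σT⁴ = 2.78548×10⁸ W/m², so R = √(1.810×10²⁸/(4π×2.78548×10⁸)) = 2.27×10⁹ m.

R ≈ 2.27×10⁹ m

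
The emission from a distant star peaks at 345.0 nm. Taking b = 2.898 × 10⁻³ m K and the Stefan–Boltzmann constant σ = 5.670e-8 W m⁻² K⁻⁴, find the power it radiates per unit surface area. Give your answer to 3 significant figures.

Wien's law: T = b/λ_max = 2.898×10⁻³/3.450×10⁻⁷ = 8400.00 K.
Then I = σT⁴ = 5.670×10⁻⁸×(8400.00)⁴ = 2.82×10⁸ W/m².

I ≈ 2.82×10⁸ W/m²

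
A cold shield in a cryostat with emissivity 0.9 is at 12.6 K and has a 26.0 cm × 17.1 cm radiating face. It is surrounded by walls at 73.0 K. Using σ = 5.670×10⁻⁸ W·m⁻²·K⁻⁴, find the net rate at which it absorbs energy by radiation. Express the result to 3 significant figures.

Area A = 0.260 × 0.171 = 0.04446 m².
Net radiated power P_net = εσA(T⁴ − T₀⁴) = 0.9×5.670×10⁻⁸×0.04446×(12.6⁴ − 73.0⁴).
T⁴ − T₀⁴ = 25204.7 − 2.83982×10⁷ = -2.83730×10⁷ K⁴, so P_net = -0.0644 W — negative, meaning a net gain of 0.0644 W.

Net gain ≈ 0.0644 W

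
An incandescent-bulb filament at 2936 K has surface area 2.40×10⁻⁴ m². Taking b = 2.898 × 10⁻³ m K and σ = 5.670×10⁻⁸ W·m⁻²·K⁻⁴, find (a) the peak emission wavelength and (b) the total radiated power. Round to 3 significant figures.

(a) λ_max = b/T = 2.898×10⁻³/2936 = 9.871×10⁻⁷ m = 0.987 μm.
Area A = 2.40×10⁻⁴ m².
(b) P = σAT⁴ = 5.670×10⁻⁸×2.40×10⁻⁴×(2936)⁴ = 1.01×10³ W.

λ_max ≈ 0.987 μm; P ≈ 1.01×10³ W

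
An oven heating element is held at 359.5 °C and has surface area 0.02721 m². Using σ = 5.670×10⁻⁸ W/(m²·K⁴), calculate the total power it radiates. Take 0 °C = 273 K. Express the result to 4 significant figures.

T = 359.5 °C + 273 = 632.5 K.
Area A = 0.02721 m².
P = σAT⁴ = 5.670×10⁻⁸ × 0.02721 × (632.5)⁴ = 246.9 W.

P ≈ 246.9 W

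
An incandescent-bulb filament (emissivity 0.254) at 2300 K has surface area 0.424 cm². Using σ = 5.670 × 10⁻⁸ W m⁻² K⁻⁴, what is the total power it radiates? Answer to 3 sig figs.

Area A = 0.424 cm² = 4.24×10⁻⁵ m².
P = εσAT⁴ = 0.254 × 5.670×10⁻⁸ × 4.24×10⁻⁵ × (2300)⁴ = 17.1 W.

P ≈ 17.1 W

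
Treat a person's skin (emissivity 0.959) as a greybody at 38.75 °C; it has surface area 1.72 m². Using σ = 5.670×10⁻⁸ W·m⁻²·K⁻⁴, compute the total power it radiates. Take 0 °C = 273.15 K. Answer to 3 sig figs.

P ≈ 885 W

T = 38.75 °C + 273.15 = 311.90 K.
Area A = 1.72 m².
P = εσAT⁴ = 0.959 × 5.670×10⁻⁸ × 1.72 × (311.90)⁴ = 885 W.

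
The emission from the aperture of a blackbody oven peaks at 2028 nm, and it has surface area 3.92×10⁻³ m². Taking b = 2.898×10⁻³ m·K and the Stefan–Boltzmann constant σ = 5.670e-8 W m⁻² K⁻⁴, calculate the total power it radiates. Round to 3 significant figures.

P ≈ 927 W

Wien's law: T = b/λ_max = 2.898×10⁻³/2.028×10⁻⁶ = 1428.99 K.
Area A = 3.92×10⁻³ m².
Then P = σAT⁴ = 5.670×10⁻⁸×3.92×10⁻³×(1428.99)⁴ = 927 W.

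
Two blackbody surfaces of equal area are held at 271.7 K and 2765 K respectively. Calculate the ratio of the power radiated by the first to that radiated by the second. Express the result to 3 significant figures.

P₁/P₂ ≈ 9.32×10⁻⁵

With equal areas, P₁/P₂ = (T₁/T₂)⁴ = (271.7/2765)⁴ = 9.32×10⁻⁵.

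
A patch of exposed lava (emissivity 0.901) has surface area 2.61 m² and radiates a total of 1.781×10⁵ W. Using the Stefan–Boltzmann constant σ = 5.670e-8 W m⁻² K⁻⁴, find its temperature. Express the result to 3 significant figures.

T ≈ 1.08×10³ K

Area A = 2.61 m².
P = εσAT⁴ ⇒ T = (P/(εσA))^(1/4) = (1.781×10⁵/(0.901×5.670×10⁻⁸×2.61))^(1/4) = 1.08×10³ K.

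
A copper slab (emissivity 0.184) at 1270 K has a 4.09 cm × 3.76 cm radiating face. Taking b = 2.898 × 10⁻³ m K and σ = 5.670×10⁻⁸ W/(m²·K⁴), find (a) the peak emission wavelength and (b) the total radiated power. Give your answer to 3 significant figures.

λ_max ≈ 2.28 μm; P ≈ 41.7 W

(a) λ_max = b/T = 2.898×10⁻³/1270 = 2.282×10⁻⁶ m = 2.28 μm.
Area A = 0.0409 × 0.0376 = 1.53784×10⁻³ m².
(b) P = εσAT⁴ = 0.184×5.670×10⁻⁸×1.53784×10⁻³×(1270)⁴ = 41.7 W.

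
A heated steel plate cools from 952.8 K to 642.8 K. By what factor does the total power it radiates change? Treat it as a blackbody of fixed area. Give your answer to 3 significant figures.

P₂/P₁ ≈ 0.207

P ∝ T⁴, so P₂/P₁ = (T₂/T₁)⁴ = (642.8/952.8)⁴ = (0.674643)⁴ = 0.207.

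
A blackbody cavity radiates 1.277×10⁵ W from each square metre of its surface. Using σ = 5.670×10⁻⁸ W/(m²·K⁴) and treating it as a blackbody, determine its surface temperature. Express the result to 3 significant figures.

T ≈ 1.23×10³ K

I = σT⁴, so T = (I/σ)^(1/4) = (1.277×10⁵/(5.670×10⁻⁸))^(1/4) = 1.23×10³ K.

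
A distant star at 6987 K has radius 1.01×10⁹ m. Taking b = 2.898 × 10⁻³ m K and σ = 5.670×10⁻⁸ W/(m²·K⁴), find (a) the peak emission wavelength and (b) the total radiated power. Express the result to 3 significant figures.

λ_max ≈ 0.415 μm; P ≈ 1.73×10²⁷ W

(a) λ_max = b/T = 2.898×10⁻³/6987 = 4.148×10⁻⁷ m = 0.415 μm.
Surface area A = 4πR² = 4π(1.01×10⁹ m)² = 1.28190×10¹⁹ m².
(b) P = σAT⁴ = 5.670×10⁻⁸×1.28190×10¹⁹×(6987)⁴ = 1.73×10²⁷ W.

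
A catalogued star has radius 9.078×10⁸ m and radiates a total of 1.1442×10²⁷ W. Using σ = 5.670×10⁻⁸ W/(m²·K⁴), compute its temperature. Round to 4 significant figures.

T ≈ 6644 K

Surface area A = 4πR² = 4π(9.078×10⁸ m)² = 1.03560×10¹⁹ m².
P = σAT⁴ ⇒ T = (P/(σA))^(1/4) = (1.1442×10²⁷/(5.670×10⁻⁸×1.03560×10¹⁹))^(1/4) = 6644 K.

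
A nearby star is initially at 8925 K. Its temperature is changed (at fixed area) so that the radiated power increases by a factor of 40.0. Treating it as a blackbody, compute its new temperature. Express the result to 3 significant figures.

T₂ ≈ 2.24×10⁴ K

P ∝ T⁴, so T₂/T₁ = (P₂/P₁)^(1/4) = (40.0)^(1/4) = 2.51487.
T₂ = 8925 × 2.51487 = 2.24×10⁴ K.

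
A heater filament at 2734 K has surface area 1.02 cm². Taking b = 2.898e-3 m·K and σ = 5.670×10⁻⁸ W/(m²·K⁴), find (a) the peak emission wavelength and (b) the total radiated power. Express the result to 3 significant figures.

(a) λ_max = b/T = 2.898×10⁻³/2734 = 1.060×10⁻⁶ m = 1.06×10³ nm.
Area A = 1.02 cm² = 1.02×10⁻⁴ m².
(b) P = σAT⁴ = 5.670×10⁻⁸×1.02×10⁻⁴×(2734)⁴ = 323 W.

λ_max ≈ 1.06×10³ nm; P ≈ 323 W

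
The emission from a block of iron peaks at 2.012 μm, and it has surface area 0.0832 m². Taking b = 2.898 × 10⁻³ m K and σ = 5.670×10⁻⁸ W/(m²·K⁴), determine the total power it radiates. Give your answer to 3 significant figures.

P ≈ 2.03×10⁴ W

Wien's law: T = b/λ_max = 2.898×10⁻³/2.012×10⁻⁶ = 1440.36 K.
Area A = 0.0832 m².
Then P = σAT⁴ = 5.670×10⁻⁸×0.0832×(1440.36)⁴ = 2.03×10⁴ W.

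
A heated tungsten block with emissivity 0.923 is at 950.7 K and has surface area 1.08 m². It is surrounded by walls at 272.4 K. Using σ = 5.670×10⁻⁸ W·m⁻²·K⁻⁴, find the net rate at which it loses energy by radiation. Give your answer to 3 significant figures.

Area A = 1.08 m².
Net radiated power P_net = εσA(T⁴ − T₀⁴) = 0.923×5.670×10⁻⁸×1.08×(950.7⁴ − 272.4⁴).
T⁴ − T₀⁴ = 8.16910×10¹¹ − 5.50590×10⁹ = 8.11404×10¹¹ K⁴, so P_net = 4.59×10⁴ W.

Net loss ≈ 4.59×10⁴ W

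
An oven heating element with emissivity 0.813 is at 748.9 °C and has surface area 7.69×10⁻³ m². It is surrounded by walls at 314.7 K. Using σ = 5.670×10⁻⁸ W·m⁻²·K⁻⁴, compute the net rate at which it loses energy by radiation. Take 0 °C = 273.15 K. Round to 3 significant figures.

Net loss ≈ 383 W

T = 748.9 °C + 273.15 = 1022.05 K.
Area A = 7.69×10⁻³ m².
Net radiated power P_net = εσA(T⁴ − T₀⁴) = 0.813×5.670×10⁻⁸×7.69×10⁻³×(1022.05⁴ − 314.7⁴).
T⁴ − T₀⁴ = 1.09116×10¹² − 9.80815×10⁹ = 1.08135×10¹² K⁴, so P_net = 383 W.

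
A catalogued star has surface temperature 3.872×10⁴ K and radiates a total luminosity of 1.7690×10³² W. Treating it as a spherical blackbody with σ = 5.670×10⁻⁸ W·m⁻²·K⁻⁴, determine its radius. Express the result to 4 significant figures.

L = 4πR²σT⁴ ⇒ R = √(L/(4πσT⁴)).
σT⁴ = 1.27445×10¹¹ W/m², so R = √(1.7690×10³²/(4π×1.27445×10¹¹)) = 1.051×10¹⁰ m.

R ≈ 1.051×10¹⁰ m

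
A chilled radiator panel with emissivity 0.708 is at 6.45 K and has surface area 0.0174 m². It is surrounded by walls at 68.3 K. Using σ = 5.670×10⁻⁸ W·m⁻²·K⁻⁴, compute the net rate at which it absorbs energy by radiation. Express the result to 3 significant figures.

Net gain ≈ 0.0152 W

Area A = 0.0174 m².
Net radiated power P_net = εσA(T⁴ − T₀⁴) = 0.708×5.670×10⁻⁸×0.0174×(6.45⁴ − 68.3⁴).
T⁴ − T₀⁴ = 1730.77 − 2.17612×10⁷ = -2.17595×10⁷ K⁴, so P_net = -0.0152 W — negative, meaning a net gain of 0.0152 W.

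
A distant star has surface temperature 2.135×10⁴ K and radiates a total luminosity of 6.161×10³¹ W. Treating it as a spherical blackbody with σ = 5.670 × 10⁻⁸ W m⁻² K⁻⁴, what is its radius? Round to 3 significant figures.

L = 4πR²σT⁴ ⇒ R = √(L/(4πσT⁴)).
σT⁴ = 1.17808×10¹⁰ W/m², so R = √(6.161×10³¹/(4π×1.17808×10¹⁰)) = 2.04×10¹⁰ m.

R ≈ 2.04×10¹⁰ m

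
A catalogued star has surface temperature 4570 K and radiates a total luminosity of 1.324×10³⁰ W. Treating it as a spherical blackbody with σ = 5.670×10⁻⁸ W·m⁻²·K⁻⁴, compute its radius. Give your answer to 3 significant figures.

L = 4πR²σT⁴ ⇒ R = √(L/(4πσT⁴)).
σT⁴ = 2.47314×10⁷ W/m², so R = √(1.324×10³⁰/(4π×2.47314×10⁷)) = 6.53×10¹⁰ m.

R ≈ 6.53×10¹⁰ m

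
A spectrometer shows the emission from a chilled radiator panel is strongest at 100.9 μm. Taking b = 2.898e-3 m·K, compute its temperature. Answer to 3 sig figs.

Wien's law gives T = b/λ_max = (2.898×10⁻³ m·K)/(1.009×10⁻⁴ m) = 28.7 K.

T ≈ 28.7 K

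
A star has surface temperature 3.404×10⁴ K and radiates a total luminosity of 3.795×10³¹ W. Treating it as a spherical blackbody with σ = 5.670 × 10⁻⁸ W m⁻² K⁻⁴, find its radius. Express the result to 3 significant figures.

R ≈ 6.30×10⁹ m

L = 4πR²σT⁴ ⇒ R = √(L/(4πσT⁴)).
σT⁴ = 7.61274×10¹⁰ W/m², so R = √(3.795×10³¹/(4π×7.61274×10¹⁰)) = 6.30×10⁹ m.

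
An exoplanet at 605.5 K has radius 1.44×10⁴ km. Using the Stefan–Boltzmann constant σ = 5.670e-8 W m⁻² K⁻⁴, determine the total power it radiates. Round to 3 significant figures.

Surface area A = 4πR² = 4π(1.44×10⁷ m)² = 2.60576×10¹⁵ m².
P = σAT⁴ = 5.670×10⁻⁸ × 2.60576×10¹⁵ × (605.5)⁴ = 1.99×10¹⁹ W.

P ≈ 1.99×10¹⁹ W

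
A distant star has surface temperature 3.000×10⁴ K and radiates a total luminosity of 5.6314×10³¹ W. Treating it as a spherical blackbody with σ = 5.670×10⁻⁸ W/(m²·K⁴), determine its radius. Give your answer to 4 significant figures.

R ≈ 9.878×10⁹ m

L = 4πR²σT⁴ ⇒ R = √(L/(4πσT⁴)).
σT⁴ = 4.59270×10¹⁰ W/m², so R = √(5.6314×10³¹/(4π×4.59270×10¹⁰)) = 9.878×10⁹ m.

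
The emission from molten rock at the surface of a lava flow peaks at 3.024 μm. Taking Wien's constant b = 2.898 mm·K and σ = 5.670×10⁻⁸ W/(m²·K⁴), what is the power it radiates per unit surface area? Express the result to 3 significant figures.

I ≈ 4.78×10⁴ W/m²

Wien's law: T = b/λ_max = 2.898×10⁻³/3.024×10⁻⁶ = 958.333 K.
Then I = σT⁴ = 5.670×10⁻⁸×(958.333)⁴ = 4.78×10⁴ W/m².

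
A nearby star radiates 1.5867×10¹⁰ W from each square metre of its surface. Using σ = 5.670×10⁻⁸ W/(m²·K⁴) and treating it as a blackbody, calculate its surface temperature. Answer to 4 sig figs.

I = σT⁴, so T = (I/σ)^(1/4) = (1.5867×10¹⁰/(5.670×10⁻⁸))^(1/4) = 2.300×10⁴ K.

T ≈ 2.300×10⁴ K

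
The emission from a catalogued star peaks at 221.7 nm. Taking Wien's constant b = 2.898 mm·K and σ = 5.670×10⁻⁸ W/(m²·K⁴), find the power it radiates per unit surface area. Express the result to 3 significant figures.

I ≈ 1.66×10⁹ W/m²

Wien's law: T = b/λ_max = 2.898×10⁻³/2.217×10⁻⁷ = 13071.7 K.
Then I = σT⁴ = 5.670×10⁻⁸×(13071.7)⁴ = 1.66×10⁹ W/m².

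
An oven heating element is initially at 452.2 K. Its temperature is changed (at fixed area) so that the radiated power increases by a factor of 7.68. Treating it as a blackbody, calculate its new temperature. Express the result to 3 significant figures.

T₂ ≈ 753 K

P ∝ T⁴, so T₂/T₁ = (P₂/P₁)^(1/4) = (7.68)^(1/4) = 1.66472.
T₂ = 452.2 × 1.66472 = 753 K.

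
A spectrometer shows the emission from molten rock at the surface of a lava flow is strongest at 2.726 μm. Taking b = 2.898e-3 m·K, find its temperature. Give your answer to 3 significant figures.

T ≈ 1.06×10³ K

Wien's law gives T = b/λ_max = (2.898×10⁻³ m·K)/(2.726×10⁻⁶ m) = 1.06×10³ K.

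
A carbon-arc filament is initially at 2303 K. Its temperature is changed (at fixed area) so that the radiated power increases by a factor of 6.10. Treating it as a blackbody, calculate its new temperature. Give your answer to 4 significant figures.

T₂ ≈ 3619 K

P ∝ T⁴, so T₂/T₁ = (P₂/P₁)^(1/4) = (6.10)^(1/4) = 1.57157.
T₂ = 2303 × 1.57157 = 3619 K.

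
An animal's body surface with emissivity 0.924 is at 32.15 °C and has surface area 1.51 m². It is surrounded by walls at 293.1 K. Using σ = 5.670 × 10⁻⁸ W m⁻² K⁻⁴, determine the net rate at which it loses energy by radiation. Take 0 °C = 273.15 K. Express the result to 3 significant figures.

T = 32.15 °C + 273.15 = 305.30 K.
Area A = 1.51 m².
Net radiated power P_net = εσA(T⁴ − T₀⁴) = 0.924×5.670×10⁻⁸×1.51×(305.30⁴ − 293.1⁴).
T⁴ − T₀⁴ = 8.68775×10⁹ − 7.38012×10⁹ = 1.30763×10⁹ K⁴, so P_net = 103 W.

Net loss ≈ 103 W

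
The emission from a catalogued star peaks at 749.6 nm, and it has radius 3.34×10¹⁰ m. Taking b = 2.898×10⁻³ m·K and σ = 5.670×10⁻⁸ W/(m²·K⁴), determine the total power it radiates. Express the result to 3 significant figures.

Wien's law: T = b/λ_max = 2.898×10⁻³/7.496×10⁻⁷ = 3866.06 K.
Surface area A = 4πR² = 4π(3.34×10¹⁰ m)² = 1.40185×10²² m².
Then P = σAT⁴ = 5.670×10⁻⁸×1.40185×10²²×(3866.06)⁴ = 1.78×10²⁹ W.

P ≈ 1.78×10²⁹ W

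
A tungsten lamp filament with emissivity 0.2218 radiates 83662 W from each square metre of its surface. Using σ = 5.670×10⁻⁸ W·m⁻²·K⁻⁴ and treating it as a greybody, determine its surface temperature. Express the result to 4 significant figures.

T ≈ 1606 K

I = εσT⁴, so T = (I/εσ)^(1/4) = (83662/(0.2218×5.670×10⁻⁸))^(1/4) = 1606 K.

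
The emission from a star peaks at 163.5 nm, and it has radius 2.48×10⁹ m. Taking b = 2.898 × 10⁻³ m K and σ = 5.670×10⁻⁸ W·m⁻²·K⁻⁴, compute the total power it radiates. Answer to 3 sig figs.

P ≈ 4.33×10²⁹ W

Wien's law: T = b/λ_max = 2.898×10⁻³/1.635×10⁻⁷ = 17724.8 K.
Surface area A = 4πR² = 4π(2.48×10⁹ m)² = 7.72882×10¹⁹ m².
Then P = σAT⁴ = 5.670×10⁻⁸×7.72882×10¹⁹×(17724.8)⁴ = 4.33×10²⁹ W.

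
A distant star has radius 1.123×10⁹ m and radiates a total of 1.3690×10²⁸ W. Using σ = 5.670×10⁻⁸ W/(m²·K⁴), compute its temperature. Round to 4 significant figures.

T ≈ 1.111×10⁴ K

Surface area A = 4πR² = 4π(1.123×10⁹ m)² = 1.58478×10¹⁹ m².
P = σAT⁴ ⇒ T = (P/(σA))^(1/4) = (1.3690×10²⁸/(5.670×10⁻⁸×1.58478×10¹⁹))^(1/4) = 1.111×10⁴ K.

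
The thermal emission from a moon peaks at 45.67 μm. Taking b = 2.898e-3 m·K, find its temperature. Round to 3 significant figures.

T ≈ 63.5 K

Wien's law gives T = b/λ_max = (2.898×10⁻³ m·K)/(4.567×10⁻⁵ m) = 63.5 K.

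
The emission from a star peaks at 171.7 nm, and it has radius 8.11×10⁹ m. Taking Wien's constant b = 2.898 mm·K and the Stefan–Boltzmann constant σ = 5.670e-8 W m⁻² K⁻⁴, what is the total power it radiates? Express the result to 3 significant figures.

Wien's law: T = b/λ_max = 2.898×10⁻³/1.717×10⁻⁷ = 16878.3 K.
Surface area A = 4πR² = 4π(8.11×10⁹ m)² = 8.26517×10²⁰ m².
Then P = σAT⁴ = 5.670×10⁻⁸×8.26517×10²⁰×(16878.3)⁴ = 3.80×10³⁰ W.

P ≈ 3.80×10³⁰ W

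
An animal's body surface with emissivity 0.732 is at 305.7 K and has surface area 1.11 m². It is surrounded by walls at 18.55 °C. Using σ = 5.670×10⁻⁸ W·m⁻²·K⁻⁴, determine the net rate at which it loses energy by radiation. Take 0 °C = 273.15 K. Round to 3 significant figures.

Net loss ≈ 68.8 W

Surroundings: T = 18.55 °C + 273.15 = 291.70 K.
Area A = 1.11 m².
Net radiated power P_net = εσA(T⁴ − T₀⁴) = 0.732×5.670×10⁻⁸×1.11×(305.7⁴ − 291.70⁴).
T⁴ − T₀⁴ = 8.73337×10⁹ − 7.24012×10⁹ = 1.49325×10⁹ K⁴, so P_net = 68.8 W.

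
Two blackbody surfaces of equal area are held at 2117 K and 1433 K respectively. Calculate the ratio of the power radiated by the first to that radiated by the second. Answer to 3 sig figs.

With equal areas, P₁/P₂ = (T₁/T₂)⁴ = (2117/1433)⁴ = 4.76.

P₁/P₂ ≈ 4.76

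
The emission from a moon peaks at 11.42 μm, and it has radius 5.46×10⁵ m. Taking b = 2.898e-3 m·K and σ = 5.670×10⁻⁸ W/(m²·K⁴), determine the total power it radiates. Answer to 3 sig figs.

P ≈ 8.81×10¹⁴ W

Wien's law: T = b/λ_max = 2.898×10⁻³/1.142×10⁻⁵ = 253.765 K.
Surface area A = 4πR² = 4π(5.46×10⁵ m)² = 3.74624×10¹² m².
Then P = σAT⁴ = 5.670×10⁻⁸×3.74624×10¹²×(253.765)⁴ = 8.81×10¹⁴ W.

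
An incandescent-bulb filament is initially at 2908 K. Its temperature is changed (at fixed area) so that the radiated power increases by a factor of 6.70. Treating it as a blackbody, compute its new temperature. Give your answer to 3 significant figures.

T₂ ≈ 4.68×10³ K

P ∝ T⁴, so T₂/T₁ = (P₂/P₁)^(1/4) = (6.70)^(1/4) = 1.60886.
T₂ = 2908 × 1.60886 = 4.68×10³ K.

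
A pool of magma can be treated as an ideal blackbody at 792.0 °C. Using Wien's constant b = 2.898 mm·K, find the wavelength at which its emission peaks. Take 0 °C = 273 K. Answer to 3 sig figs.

λ_max ≈ 2.72 μm

T = 792.0 °C + 273 = 1065.0 K.
Wien's displacement law: λ_max = b/T = (2.898×10⁻³ m·K)/(1065.0 K) = 2.721×10⁻⁶ m.
That is 2.72 μm, in the infrared range.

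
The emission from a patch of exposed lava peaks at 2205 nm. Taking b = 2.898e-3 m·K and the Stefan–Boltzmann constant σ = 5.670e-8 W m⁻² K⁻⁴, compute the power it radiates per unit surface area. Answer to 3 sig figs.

I ≈ 1.69×10⁵ W/m²

Wien's law: T = b/λ_max = 2.898×10⁻³/2.205×10⁻⁶ = 1314.29 K.
Then I = σT⁴ = 5.670×10⁻⁸×(1314.29)⁴ = 1.69×10⁵ W/m².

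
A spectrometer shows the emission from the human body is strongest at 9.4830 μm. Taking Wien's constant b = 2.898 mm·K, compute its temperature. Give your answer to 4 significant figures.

T ≈ 305.6 K

Wien's law gives T = b/λ_max = (2.898×10⁻³ m·K)/(9.4830×10⁻⁶ m) = 305.6 K.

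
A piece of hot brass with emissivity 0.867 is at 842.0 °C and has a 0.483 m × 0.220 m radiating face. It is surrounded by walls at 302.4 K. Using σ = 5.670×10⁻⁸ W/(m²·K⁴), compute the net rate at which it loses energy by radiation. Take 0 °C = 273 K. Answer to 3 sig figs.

Net loss ≈ 8.03×10³ W

T = 842.0 °C + 273 = 1115.0 K.
Area A = 0.483 × 0.220 = 0.10626 m².
Net radiated power P_net = εσA(T⁴ − T₀⁴) = 0.867×5.670×10⁻⁸×0.10626×(1115.0⁴ − 302.4⁴).
T⁴ − T₀⁴ = 1.54561×10¹² − 8.36233×10⁹ = 1.53725×10¹² K⁴, so P_net = 8.03×10³ W.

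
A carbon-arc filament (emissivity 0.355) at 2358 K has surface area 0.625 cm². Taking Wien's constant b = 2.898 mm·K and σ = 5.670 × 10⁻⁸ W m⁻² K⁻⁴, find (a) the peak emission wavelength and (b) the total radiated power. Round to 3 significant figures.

λ_max ≈ 1.23 μm; P ≈ 38.9 W

(a) λ_max = b/T = 2.898×10⁻³/2358 = 1.229×10⁻⁶ m = 1.23 μm.
Area A = 0.625 cm² = 6.25×10⁻⁵ m².
(b) P = εσAT⁴ = 0.355×5.670×10⁻⁸×6.25×10⁻⁵×(2358)⁴ = 38.9 W.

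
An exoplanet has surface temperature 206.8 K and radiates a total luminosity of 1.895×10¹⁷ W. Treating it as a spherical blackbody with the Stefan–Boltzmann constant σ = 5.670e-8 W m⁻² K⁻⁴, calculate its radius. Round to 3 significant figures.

L = 4πR²σT⁴ ⇒ R = √(L/(4πσT⁴)).
σT⁴ = 103.702 W/m², so R = √(1.895×10¹⁷/(4π×103.702)) = 1.21×10⁷ m.

R ≈ 1.21×10⁷ m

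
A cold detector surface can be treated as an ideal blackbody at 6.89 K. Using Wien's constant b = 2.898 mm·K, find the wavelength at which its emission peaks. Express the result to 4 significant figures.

λ_max ≈ 4.206×10⁻⁴ m

Wien's displacement law: λ_max = b/T = (2.898×10⁻³ m·K)/(6.89 K) = 4.2061×10⁻⁴ m.
That is 4.206×10⁻⁴ m, in the infrared range.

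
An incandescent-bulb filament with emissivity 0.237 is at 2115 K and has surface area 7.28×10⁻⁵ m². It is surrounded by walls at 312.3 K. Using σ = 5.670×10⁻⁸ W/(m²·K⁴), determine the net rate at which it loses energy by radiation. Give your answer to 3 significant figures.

Area A = 7.28×10⁻⁵ m².
Net radiated power P_net = εσA(T⁴ − T₀⁴) = 0.237×5.670×10⁻⁸×7.28×10⁻⁵×(2115⁴ − 312.3⁴).
T⁴ − T₀⁴ = 2.00097×10¹³ − 9.51235×10⁹ = 2.00002×10¹³ K⁴, so P_net = 19.6 W.

Net loss ≈ 19.6 W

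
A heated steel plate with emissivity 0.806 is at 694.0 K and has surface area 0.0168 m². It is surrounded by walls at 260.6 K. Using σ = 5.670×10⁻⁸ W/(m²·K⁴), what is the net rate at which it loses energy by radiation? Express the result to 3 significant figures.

Area A = 0.0168 m².
Net radiated power P_net = εσA(T⁴ − T₀⁴) = 0.806×5.670×10⁻⁸×0.0168×(694.0⁴ − 260.6⁴).
T⁴ − T₀⁴ = 2.31973×10¹¹ − 4.61209×10⁹ = 2.27361×10¹¹ K⁴, so P_net = 175 W.

Net loss ≈ 175 W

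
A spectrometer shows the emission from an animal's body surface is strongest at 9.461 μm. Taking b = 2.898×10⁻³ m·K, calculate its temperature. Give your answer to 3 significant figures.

T ≈ 306 K

Wien's law gives T = b/λ_max = (2.898×10⁻³ m·K)/(9.461×10⁻⁶ m) = 306 K.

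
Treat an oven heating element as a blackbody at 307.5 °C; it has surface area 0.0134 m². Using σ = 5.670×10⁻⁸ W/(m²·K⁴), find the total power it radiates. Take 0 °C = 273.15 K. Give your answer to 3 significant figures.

P ≈ 86.4 W

T = 307.5 °C + 273.15 = 580.65 K.
Area A = 0.0134 m².
P = σAT⁴ = 5.670×10⁻⁸ × 0.0134 × (580.65)⁴ = 86.4 W.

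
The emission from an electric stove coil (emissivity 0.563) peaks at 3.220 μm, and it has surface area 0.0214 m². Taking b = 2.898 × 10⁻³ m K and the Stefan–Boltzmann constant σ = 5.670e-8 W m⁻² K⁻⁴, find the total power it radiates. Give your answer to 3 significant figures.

Wien's law: T = b/λ_max = 2.898×10⁻³/3.220×10⁻⁶ = 900.000 K.
Area A = 0.0214 m².
Then P = εσAT⁴ = 0.563×5.670×10⁻⁸×0.0214×(900.000)⁴ = 448 W.

P ≈ 448 W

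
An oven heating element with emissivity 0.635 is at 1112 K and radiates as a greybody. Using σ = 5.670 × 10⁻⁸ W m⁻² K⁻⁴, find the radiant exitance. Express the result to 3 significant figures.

I ≈ 5.51×10⁴ W/m²

Stefan–Boltzmann: I = εσT⁴ = 0.635 × 5.670×10⁻⁸ × (1112)⁴ = 5.51×10⁴ W/m².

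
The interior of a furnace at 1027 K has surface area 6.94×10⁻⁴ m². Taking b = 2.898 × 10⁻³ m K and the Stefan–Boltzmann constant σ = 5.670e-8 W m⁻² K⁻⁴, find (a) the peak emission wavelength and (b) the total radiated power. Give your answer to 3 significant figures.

(a) λ_max = b/T = 2.898×10⁻³/1027 = 2.822×10⁻⁶ m = 2.82×10³ nm.
Area A = 6.94×10⁻⁴ m².
(b) P = σAT⁴ = 5.670×10⁻⁸×6.94×10⁻⁴×(1027)⁴ = 43.8 W.

λ_max ≈ 2.82×10³ nm; P ≈ 43.8 W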